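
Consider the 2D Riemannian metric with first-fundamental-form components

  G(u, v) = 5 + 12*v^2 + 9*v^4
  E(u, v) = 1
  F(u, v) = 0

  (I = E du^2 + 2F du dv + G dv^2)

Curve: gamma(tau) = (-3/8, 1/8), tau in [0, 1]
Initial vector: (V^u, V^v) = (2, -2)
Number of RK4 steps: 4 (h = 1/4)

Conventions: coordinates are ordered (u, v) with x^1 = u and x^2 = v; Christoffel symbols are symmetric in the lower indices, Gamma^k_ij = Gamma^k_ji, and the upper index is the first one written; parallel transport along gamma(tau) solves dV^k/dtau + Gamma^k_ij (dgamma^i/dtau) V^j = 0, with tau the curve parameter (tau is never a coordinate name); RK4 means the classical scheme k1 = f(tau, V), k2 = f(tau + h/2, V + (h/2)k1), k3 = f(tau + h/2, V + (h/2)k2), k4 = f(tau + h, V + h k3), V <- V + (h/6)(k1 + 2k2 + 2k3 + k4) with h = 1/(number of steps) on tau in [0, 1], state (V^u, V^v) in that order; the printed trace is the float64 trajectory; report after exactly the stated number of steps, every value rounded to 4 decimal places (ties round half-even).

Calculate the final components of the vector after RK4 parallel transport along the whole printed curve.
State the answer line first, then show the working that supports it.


Answer: V^u = 2.0000, V^v = -2.0000

gamma'(tau) = (0, 0); f(tau, V)^k = -Gamma^k_ij(gamma(tau)) gamma'^i(tau) V^j; h = 1/4; intermediate values shown to 6 dp
curve data and Christoffel symbols at the stage parameters:
  tau = 0.000000: gamma = (-0.375000, 0.125000), gamma' = (0.000000, 0.000000); Gamma_uuu = 0.000000, Gamma_uuv = 0.000000, Gamma_uvv = 0.000000, Gamma_vuu = 0.000000, Gamma_vuv = 0.000000, Gamma_vvv = 0.295808
  tau = 0.125000: gamma = (-0.375000, 0.125000), gamma' = (0.000000, 0.000000); Gamma_uuu = 0.000000, Gamma_uuv = 0.000000, Gamma_uvv = 0.000000, Gamma_vuu = 0.000000, Gamma_vuv = 0.000000, Gamma_vvv = 0.295808
  tau = 0.250000: gamma = (-0.375000, 0.125000), gamma' = (0.000000, 0.000000); Gamma_uuu = 0.000000, Gamma_uuv = 0.000000, Gamma_uvv = 0.000000, Gamma_vuu = 0.000000, Gamma_vuv = 0.000000, Gamma_vvv = 0.295808
  tau = 0.375000: gamma = (-0.375000, 0.125000), gamma' = (0.000000, 0.000000); Gamma_uuu = 0.000000, Gamma_uuv = 0.000000, Gamma_uvv = 0.000000, Gamma_vuu = 0.000000, Gamma_vuv = 0.000000, Gamma_vvv = 0.295808
  tau = 0.500000: gamma = (-0.375000, 0.125000), gamma' = (0.000000, 0.000000); Gamma_uuu = 0.000000, Gamma_uuv = 0.000000, Gamma_uvv = 0.000000, Gamma_vuu = 0.000000, Gamma_vuv = 0.000000, Gamma_vvv = 0.295808
  tau = 0.625000: gamma = (-0.375000, 0.125000), gamma' = (0.000000, 0.000000); Gamma_uuu = 0.000000, Gamma_uuv = 0.000000, Gamma_uvv = 0.000000, Gamma_vuu = 0.000000, Gamma_vuv = 0.000000, Gamma_vvv = 0.295808
  tau = 0.750000: gamma = (-0.375000, 0.125000), gamma' = (0.000000, 0.000000); Gamma_uuu = 0.000000, Gamma_uuv = 0.000000, Gamma_uvv = 0.000000, Gamma_vuu = 0.000000, Gamma_vuv = 0.000000, Gamma_vvv = 0.295808
  tau = 0.875000: gamma = (-0.375000, 0.125000), gamma' = (0.000000, 0.000000); Gamma_uuu = 0.000000, Gamma_uuv = 0.000000, Gamma_uvv = 0.000000, Gamma_vuu = 0.000000, Gamma_vuv = 0.000000, Gamma_vvv = 0.295808
  tau = 1.000000: gamma = (-0.375000, 0.125000), gamma' = (0.000000, 0.000000); Gamma_uuu = 0.000000, Gamma_uuv = 0.000000, Gamma_uvv = 0.000000, Gamma_vuu = 0.000000, Gamma_vuv = 0.000000, Gamma_vvv = 0.295808
step 0: V^u = 2.0000, V^v = -2.0000
step 1: k1 = (0.000000, 0.000000), k2 = (0.000000, 0.000000), k3 = (0.000000, 0.000000), k4 = (0.000000, 0.000000); V <- V + (h/6)(k1 + 2k2 + 2k3 + k4): V^u = 2.0000, V^v = -2.0000
step 2: k1 = (0.000000, 0.000000), k2 = (0.000000, 0.000000), k3 = (0.000000, 0.000000), k4 = (0.000000, 0.000000); V <- V + (h/6)(k1 + 2k2 + 2k3 + k4): V^u = 2.0000, V^v = -2.0000
step 3: k1 = (0.000000, 0.000000), k2 = (0.000000, 0.000000), k3 = (0.000000, 0.000000), k4 = (0.000000, 0.000000); V <- V + (h/6)(k1 + 2k2 + 2k3 + k4): V^u = 2.0000, V^v = -2.0000
step 4: k1 = (0.000000, 0.000000), k2 = (0.000000, 0.000000), k3 = (0.000000, 0.000000), k4 = (0.000000, 0.000000); V <- V + (h/6)(k1 + 2k2 + 2k3 + k4): V^u = 2.0000, V^v = -2.0000


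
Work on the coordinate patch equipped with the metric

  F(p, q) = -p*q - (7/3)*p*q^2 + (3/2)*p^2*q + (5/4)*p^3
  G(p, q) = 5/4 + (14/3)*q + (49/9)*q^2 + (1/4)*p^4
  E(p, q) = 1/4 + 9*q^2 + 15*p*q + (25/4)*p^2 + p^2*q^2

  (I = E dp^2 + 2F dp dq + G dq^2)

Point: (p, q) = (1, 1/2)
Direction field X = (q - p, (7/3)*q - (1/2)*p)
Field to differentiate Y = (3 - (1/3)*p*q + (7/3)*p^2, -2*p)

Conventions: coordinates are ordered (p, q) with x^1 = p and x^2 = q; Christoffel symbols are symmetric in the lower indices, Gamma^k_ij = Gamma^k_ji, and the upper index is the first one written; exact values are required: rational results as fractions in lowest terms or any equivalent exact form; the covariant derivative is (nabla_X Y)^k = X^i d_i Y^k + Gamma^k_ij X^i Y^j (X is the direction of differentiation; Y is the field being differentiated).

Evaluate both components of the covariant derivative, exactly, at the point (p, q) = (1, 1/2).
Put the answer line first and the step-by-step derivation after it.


Answer: (nabla_X Y)^p = -762/1111, (nabla_X Y)^q = 17595/4444

E = 33/2, F = 11/12, G = 187/36 at the point
E_p = 41/2, E_q = 25, F_p = 25/6, F_q = -11/6, G_p = 1, G_q = 91/9
EG - F^2 = 12221/144;  g^inv = (144/12221) * [[187/36, -11/12], [-11/12, 33/2]]
first-kind symbols [ij,l] = (1/2)(d_i g_jl + d_j g_il - d_l g_ij): [pp,p] = E_p/2 = 41/4, [pp,q] = F_p - E_q/2 = -25/3, [pq,p] = E_q/2 = 25/2, [pq,q] = G_p/2 = 1/2, [qq,p] = F_q - G_p/2 = -7/3, [qq,q] = G_q/2 = 91/18
Gamma^p_ij = (G*[ij,p] - F*[ij,q])/(EG - F^2), Gamma^q_ij = (E*[ij,q] - F*[ij,p])/(EG - F^2)
Gamma_ppp = 797/1111, Gamma_ppq = 844/1111, Gamma_pqq = -658/3333, Gamma_qpp = -1923/1111, Gamma_qpq = -42/1111, Gamma_qqq = 1120/1111
X = (-1/2, 2/3), Y = (31/6, -2) at the point


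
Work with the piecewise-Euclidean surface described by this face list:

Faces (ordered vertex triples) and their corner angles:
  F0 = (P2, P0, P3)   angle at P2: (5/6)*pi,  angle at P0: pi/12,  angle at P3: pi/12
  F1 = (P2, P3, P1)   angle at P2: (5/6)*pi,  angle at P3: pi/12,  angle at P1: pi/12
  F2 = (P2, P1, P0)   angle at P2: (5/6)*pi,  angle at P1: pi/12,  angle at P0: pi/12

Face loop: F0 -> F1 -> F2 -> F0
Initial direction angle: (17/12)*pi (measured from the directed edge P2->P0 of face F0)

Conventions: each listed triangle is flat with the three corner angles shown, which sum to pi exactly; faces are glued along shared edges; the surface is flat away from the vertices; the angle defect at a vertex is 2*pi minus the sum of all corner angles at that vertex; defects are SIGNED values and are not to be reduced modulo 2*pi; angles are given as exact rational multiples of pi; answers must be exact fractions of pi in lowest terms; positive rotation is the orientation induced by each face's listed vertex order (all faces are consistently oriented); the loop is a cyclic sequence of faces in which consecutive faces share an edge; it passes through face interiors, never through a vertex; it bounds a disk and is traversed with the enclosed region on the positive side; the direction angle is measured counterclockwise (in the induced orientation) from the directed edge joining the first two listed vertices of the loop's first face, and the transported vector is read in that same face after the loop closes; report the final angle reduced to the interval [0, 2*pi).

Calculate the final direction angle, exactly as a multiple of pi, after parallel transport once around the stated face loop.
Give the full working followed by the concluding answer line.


enclosed vertex P2: corner angles sum to (5/2)*pi, defect = 2*pi - (5/2)*pi = -pi/2
the final direction is the initial angle plus the enclosed defects, taken mod 2*pi in the induced orientation
final angle = (17/12)*pi - pi/2 = (11/12)*pi (mod 2*pi)

Answer: final direction angle = (11/12)*pi


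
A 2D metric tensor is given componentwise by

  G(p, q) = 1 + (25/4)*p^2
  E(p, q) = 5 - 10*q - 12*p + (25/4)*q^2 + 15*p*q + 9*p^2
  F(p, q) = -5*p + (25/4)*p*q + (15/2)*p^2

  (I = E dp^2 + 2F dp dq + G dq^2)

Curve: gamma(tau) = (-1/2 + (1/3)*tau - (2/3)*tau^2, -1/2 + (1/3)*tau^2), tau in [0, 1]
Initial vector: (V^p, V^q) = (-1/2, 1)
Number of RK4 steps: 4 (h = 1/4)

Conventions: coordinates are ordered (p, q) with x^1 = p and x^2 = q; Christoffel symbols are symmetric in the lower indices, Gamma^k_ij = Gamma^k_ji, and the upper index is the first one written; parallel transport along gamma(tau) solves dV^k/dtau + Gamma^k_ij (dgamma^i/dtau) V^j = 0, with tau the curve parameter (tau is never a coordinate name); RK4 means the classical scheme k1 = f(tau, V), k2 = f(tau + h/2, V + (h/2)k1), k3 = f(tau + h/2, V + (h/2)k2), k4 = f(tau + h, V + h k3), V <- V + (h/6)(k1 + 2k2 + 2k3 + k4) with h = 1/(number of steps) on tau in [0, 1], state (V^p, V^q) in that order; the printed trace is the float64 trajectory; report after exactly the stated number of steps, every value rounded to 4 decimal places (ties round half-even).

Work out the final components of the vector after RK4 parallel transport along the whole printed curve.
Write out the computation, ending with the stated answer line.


gamma'(tau) = (1/3 - (4/3)*tau, (2/3)*tau); f(tau, V)^k = -Gamma^k_ij(gamma(tau)) gamma'^i(tau) V^j; h = 1/4; intermediate values shown to 6 dp
curve data and Christoffel symbols at the stage parameters:
  tau = 0.000000: gamma = (-0.500000, -0.500000), gamma' = (0.333333, 0.000000); Gamma_ppp = -0.567164, Gamma_ppq = -0.472637, Gamma_pqq = 0.000000, Gamma_qpp = -0.149254, Gamma_qpq = -0.124378, Gamma_qqq = 0.000000
  tau = 0.125000: gamma = (-0.468750, -0.494792), gamma' = (0.166667, 0.083333); Gamma_ppp = -0.582032, Gamma_ppq = -0.485026, Gamma_pqq = 0.000000, Gamma_qpp = -0.146895, Gamma_qpq = -0.122413, Gamma_qqq = 0.000000
  tau = 0.250000: gamma = (-0.458333, -0.479167), gamma' = (0.000000, 0.166667); Gamma_ppp = -0.590702, Gamma_ppq = -0.492251, Gamma_pqq = 0.000000, Gamma_qpp = -0.148012, Gamma_qpq = -0.123343, Gamma_qqq = 0.000000
  tau = 0.375000: gamma = (-0.468750, -0.453125), gamma' = (-0.166667, 0.250000); Gamma_ppp = -0.592660, Gamma_ppq = -0.493884, Gamma_pqq = 0.000000, Gamma_qpp = -0.153010, Gamma_qpq = -0.127509, Gamma_qqq = 0.000000
  tau = 0.500000: gamma = (-0.500000, -0.416667), gamma' = (-0.333333, 0.333333); Gamma_ppp = -0.587557, Gamma_ppq = -0.489631, Gamma_pqq = 0.000000, Gamma_qpp = -0.161713, Gamma_qpq = -0.134761, Gamma_qqq = 0.000000
  tau = 0.625000: gamma = (-0.552083, -0.369792), gamma' = (-0.500000, 0.416667); Gamma_ppp = -0.575274, Gamma_ppq = -0.479395, Gamma_pqq = 0.000000, Gamma_qpp = -0.173335, Gamma_qpq = -0.144445, Gamma_qqq = 0.000000
  tau = 0.750000: gamma = (-0.625000, -0.312500), gamma' = (-0.666667, 0.500000); Gamma_ppp = -0.556035, Gamma_ppq = -0.463362, Gamma_pqq = 0.000000, Gamma_qpp = -0.186589, Gamma_qpq = -0.155491, Gamma_qqq = 0.000000
  tau = 0.875000: gamma = (-0.718750, -0.244792), gamma' = (-0.833333, 0.583333); Gamma_ppp = -0.530495, Gamma_ppq = -0.442080, Gamma_pqq = 0.000000, Gamma_qpp = -0.199914, Gamma_qpq = -0.166595, Gamma_qqq = 0.000000
  tau = 1.000000: gamma = (-0.833333, -0.166667), gamma' = (-1.000000, 0.666667); Gamma_ppp = -0.499765, Gamma_ppq = -0.416471, Gamma_pqq = 0.000000, Gamma_qpp = -0.211765, Gamma_qpq = -0.176471, Gamma_qqq = 0.000000
step 0: V^p = -0.5000, V^q = 1.0000
step 1: k1 = (0.063018, 0.016584), k2 = (0.013376, 0.003376), k3 = (0.012390, 0.003127), k4 = (-0.040767, -0.010215); V <- V + (h/6)(k1 + 2k2 + 2k3 + k4): V^p = -0.4969, V^q = 1.0008
step 2: k1 = (-0.040769, -0.010215), k2 = (-0.094672, -0.024442), k3 = (-0.094692, -0.024447), k4 = (-0.145351, -0.040005); V <- V + (h/6)(k1 + 2k2 + 2k3 + k4): V^p = -0.5205, V^q = 0.9946
step 3: k1 = (-0.145347, -0.040004), k2 = (-0.189875, -0.057211), k3 = (-0.188870, -0.056908), k4 = (-0.223946, -0.075150); V <- V + (h/6)(k1 + 2k2 + 2k3 + k4): V^p = -0.5674, V^q = 0.9803
step 4: k1 = (-0.223958, -0.075154), k2 = (-0.248020, -0.093465), k3 = (-0.246623, -0.092938), k4 = (-0.258877, -0.109693); V <- V + (h/6)(k1 + 2k2 + 2k3 + k4): V^p = -0.6287, V^q = 0.9571

Answer: V^p = -0.6287, V^q = 0.9571


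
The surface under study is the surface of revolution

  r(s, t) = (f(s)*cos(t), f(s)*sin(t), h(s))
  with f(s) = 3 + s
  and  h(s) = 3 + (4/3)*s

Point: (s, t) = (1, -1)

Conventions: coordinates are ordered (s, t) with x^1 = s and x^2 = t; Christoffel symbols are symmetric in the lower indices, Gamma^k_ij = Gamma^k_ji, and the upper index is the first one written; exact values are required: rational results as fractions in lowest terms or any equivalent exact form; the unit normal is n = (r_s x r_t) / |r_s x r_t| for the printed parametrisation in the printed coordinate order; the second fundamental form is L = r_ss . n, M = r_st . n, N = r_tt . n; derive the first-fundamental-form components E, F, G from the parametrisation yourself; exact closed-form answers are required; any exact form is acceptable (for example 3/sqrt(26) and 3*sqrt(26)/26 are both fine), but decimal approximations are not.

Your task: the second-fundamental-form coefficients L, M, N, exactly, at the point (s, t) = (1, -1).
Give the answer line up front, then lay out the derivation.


Answer: L = 0, M = 0, N = 16/5

f = 4, f' = 1, f'' = 0, h' = 4/3, h'' = 0
E = 25/9, F = 0, G = 16; answer radicand W^2 = 25/9
unnormalised second-form numerators: l = 0, m = 0, n = 16/3; L = l/sqrt(25/9), and similarly M = m/sqrt(W^2), N = n/sqrt(W^2)


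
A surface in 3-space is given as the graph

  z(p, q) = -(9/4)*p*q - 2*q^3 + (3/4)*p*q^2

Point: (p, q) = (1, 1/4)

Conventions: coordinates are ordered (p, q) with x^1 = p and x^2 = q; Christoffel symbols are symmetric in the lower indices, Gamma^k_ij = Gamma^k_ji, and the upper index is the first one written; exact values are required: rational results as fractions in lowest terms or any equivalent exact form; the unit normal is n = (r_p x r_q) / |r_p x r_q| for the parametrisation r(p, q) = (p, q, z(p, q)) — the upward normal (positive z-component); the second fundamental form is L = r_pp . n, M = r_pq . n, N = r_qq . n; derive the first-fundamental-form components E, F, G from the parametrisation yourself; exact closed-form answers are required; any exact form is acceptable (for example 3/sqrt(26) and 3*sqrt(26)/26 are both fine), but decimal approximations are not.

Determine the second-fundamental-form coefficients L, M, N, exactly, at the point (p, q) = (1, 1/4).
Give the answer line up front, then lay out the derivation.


Answer: L = 0, M = -120/161, N = -96/161

z_p = -33/64, z_q = -9/4, z_pp = 0, z_pq = -15/8, z_qq = -3/2
E = 5185/4096, F = 297/256, G = 97/16; answer radicand W^2 = 25921/4096
unnormalised second-form numerators: l = 0, m = -15/8, n = -3/2; L = l/sqrt(25921/4096), and similarly M = m/sqrt(W^2), N = n/sqrt(W^2)


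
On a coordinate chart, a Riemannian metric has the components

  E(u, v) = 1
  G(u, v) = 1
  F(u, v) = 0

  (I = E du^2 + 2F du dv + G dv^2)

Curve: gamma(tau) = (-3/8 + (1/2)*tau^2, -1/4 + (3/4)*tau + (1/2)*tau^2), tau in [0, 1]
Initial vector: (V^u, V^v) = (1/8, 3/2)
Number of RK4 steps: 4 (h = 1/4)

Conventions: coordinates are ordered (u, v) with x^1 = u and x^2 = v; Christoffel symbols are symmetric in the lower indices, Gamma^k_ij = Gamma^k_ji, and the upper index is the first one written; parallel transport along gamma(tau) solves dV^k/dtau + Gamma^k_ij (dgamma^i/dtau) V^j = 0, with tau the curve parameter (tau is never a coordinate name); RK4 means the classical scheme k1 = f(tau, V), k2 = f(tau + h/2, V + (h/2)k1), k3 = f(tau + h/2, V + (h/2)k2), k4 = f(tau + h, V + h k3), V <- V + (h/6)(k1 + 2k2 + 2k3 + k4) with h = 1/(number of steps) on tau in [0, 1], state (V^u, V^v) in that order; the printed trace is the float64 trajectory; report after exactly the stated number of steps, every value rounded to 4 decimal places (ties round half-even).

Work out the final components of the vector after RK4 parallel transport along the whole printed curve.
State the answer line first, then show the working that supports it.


Answer: V^u = 0.1250, V^v = 1.5000

gamma'(tau) = (tau, 3/4 + tau); f(tau, V)^k = -Gamma^k_ij(gamma(tau)) gamma'^i(tau) V^j; h = 1/4; intermediate values shown to 6 dp
curve data and Christoffel symbols at the stage parameters:
  tau = 0.000000: gamma = (-0.375000, -0.250000), gamma' = (0.000000, 0.750000); Gamma_uuu = 0.000000, Gamma_uuv = 0.000000, Gamma_uvv = 0.000000, Gamma_vuu = 0.000000, Gamma_vuv = 0.000000, Gamma_vvv = 0.000000
  tau = 0.125000: gamma = (-0.367188, -0.148438), gamma' = (0.125000, 0.875000); Gamma_uuu = 0.000000, Gamma_uuv = 0.000000, Gamma_uvv = 0.000000, Gamma_vuu = 0.000000, Gamma_vuv = 0.000000, Gamma_vvv = 0.000000
  tau = 0.250000: gamma = (-0.343750, -0.031250), gamma' = (0.250000, 1.000000); Gamma_uuu = 0.000000, Gamma_uuv = 0.000000, Gamma_uvv = 0.000000, Gamma_vuu = 0.000000, Gamma_vuv = 0.000000, Gamma_vvv = 0.000000
  tau = 0.375000: gamma = (-0.304688, 0.101562), gamma' = (0.375000, 1.125000); Gamma_uuu = 0.000000, Gamma_uuv = 0.000000, Gamma_uvv = 0.000000, Gamma_vuu = 0.000000, Gamma_vuv = 0.000000, Gamma_vvv = 0.000000
  tau = 0.500000: gamma = (-0.250000, 0.250000), gamma' = (0.500000, 1.250000); Gamma_uuu = 0.000000, Gamma_uuv = 0.000000, Gamma_uvv = 0.000000, Gamma_vuu = 0.000000, Gamma_vuv = 0.000000, Gamma_vvv = 0.000000
  tau = 0.625000: gamma = (-0.179688, 0.414062), gamma' = (0.625000, 1.375000); Gamma_uuu = 0.000000, Gamma_uuv = 0.000000, Gamma_uvv = 0.000000, Gamma_vuu = 0.000000, Gamma_vuv = 0.000000, Gamma_vvv = 0.000000
  tau = 0.750000: gamma = (-0.093750, 0.593750), gamma' = (0.750000, 1.500000); Gamma_uuu = 0.000000, Gamma_uuv = 0.000000, Gamma_uvv = 0.000000, Gamma_vuu = 0.000000, Gamma_vuv = 0.000000, Gamma_vvv = 0.000000
  tau = 0.875000: gamma = (0.007812, 0.789062), gamma' = (0.875000, 1.625000); Gamma_uuu = 0.000000, Gamma_uuv = 0.000000, Gamma_uvv = 0.000000, Gamma_vuu = 0.000000, Gamma_vuv = 0.000000, Gamma_vvv = 0.000000
  tau = 1.000000: gamma = (0.125000, 1.000000), gamma' = (1.000000, 1.750000); Gamma_uuu = 0.000000, Gamma_uuv = 0.000000, Gamma_uvv = 0.000000, Gamma_vuu = 0.000000, Gamma_vuv = 0.000000, Gamma_vvv = 0.000000
step 0: V^u = 0.1250, V^v = 1.5000
step 1: k1 = (0.000000, 0.000000), k2 = (0.000000, 0.000000), k3 = (0.000000, 0.000000), k4 = (0.000000, 0.000000); V <- V + (h/6)(k1 + 2k2 + 2k3 + k4): V^u = 0.1250, V^v = 1.5000
step 2: k1 = (0.000000, 0.000000), k2 = (0.000000, 0.000000), k3 = (0.000000, 0.000000), k4 = (0.000000, 0.000000); V <- V + (h/6)(k1 + 2k2 + 2k3 + k4): V^u = 0.1250, V^v = 1.5000
step 3: k1 = (0.000000, 0.000000), k2 = (0.000000, 0.000000), k3 = (0.000000, 0.000000), k4 = (0.000000, 0.000000); V <- V + (h/6)(k1 + 2k2 + 2k3 + k4): V^u = 0.1250, V^v = 1.5000
step 4: k1 = (0.000000, 0.000000), k2 = (0.000000, 0.000000), k3 = (0.000000, 0.000000), k4 = (0.000000, 0.000000); V <- V + (h/6)(k1 + 2k2 + 2k3 + k4): V^u = 0.1250, V^v = 1.5000


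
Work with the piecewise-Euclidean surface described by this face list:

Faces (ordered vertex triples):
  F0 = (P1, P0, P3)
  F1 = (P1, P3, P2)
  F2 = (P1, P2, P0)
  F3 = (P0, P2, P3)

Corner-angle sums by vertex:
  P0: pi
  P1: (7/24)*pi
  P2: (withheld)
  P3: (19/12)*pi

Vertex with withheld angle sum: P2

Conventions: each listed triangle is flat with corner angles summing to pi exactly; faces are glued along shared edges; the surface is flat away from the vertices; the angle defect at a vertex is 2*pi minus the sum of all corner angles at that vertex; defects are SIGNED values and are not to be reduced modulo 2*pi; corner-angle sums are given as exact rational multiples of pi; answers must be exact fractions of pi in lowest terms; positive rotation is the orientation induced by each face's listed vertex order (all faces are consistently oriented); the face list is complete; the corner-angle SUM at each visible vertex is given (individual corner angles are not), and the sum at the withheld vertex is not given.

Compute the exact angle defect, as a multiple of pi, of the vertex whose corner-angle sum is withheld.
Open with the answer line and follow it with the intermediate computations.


Answer: defect(P2) = (7/8)*pi

V = 4, E = 6, F = 4; chi = V - E + F = 2
Gauss-Bonnet: total defect = 2*pi*chi = 4*pi; visible defects sum to (25/8)*pi


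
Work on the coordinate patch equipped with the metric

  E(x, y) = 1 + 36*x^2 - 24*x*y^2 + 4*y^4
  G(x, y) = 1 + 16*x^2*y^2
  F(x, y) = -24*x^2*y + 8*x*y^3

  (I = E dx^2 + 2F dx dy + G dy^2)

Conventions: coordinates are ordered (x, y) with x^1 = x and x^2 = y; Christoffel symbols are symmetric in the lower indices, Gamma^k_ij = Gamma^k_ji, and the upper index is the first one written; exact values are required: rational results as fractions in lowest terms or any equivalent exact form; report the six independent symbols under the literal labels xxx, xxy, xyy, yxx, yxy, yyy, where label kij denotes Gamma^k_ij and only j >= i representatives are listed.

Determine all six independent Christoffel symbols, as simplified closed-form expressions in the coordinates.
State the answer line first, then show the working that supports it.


Answer: Gamma_xxx = (36*x - 12*y^2)/(16*x^2*y^2 + 36*x^2 - 24*x*y^2 + 4*y^4 + 1), Gamma_xxy = (-24*x*y + 8*y^3)/(16*x^2*y^2 + 36*x^2 - 24*x*y^2 + 4*y^4 + 1), Gamma_xyy = (-24*x^2 + 8*x*y^2)/(16*x^2*y^2 + 36*x^2 - 24*x*y^2 + 4*y^4 + 1), Gamma_yxx = -24*x*y/(16*x^2*y^2 + 36*x^2 - 24*x*y^2 + 4*y^4 + 1), Gamma_yxy = 16*x*y^2/(16*x^2*y^2 + 36*x^2 - 24*x*y^2 + 4*y^4 + 1), Gamma_yyy = 16*x^2*y/(16*x^2*y^2 + 36*x^2 - 24*x*y^2 + 4*y^4 + 1)

E = 1 + 36*x^2 - 24*x*y^2 + 4*y^4; F = -24*x^2*y + 8*x*y^3; G = 1 + 16*x^2*y^2
Gamma^k_ij = (1/2) g^{kl} (d_i g_jl + d_j g_il - d_l g_ij), with g^inv = (1/(EG-F^2)) [[G, -F], [-F, E]]
first partials: E_x = 72*x - 24*y^2, E_y = -48*x*y + 16*y^3, F_x = -48*x*y + 8*y^3, F_y = -24*x^2 + 24*x*y^2, G_x = 32*x*y^2, G_y = 32*x^2*y
D = EG - F^2 = 1 + 36*x^2 - 24*x*y^2 + 4*y^4 + 16*x^2*y^2
expanded: Gamma^x_xx = (G E_x - 2F F_x + F E_y)/(2D), Gamma^x_xy = (G E_y - F G_x)/(2D), Gamma^x_yy = (2G F_y - G G_x - F G_y)/(2D), Gamma^y_xx = (2E F_x - E E_y - F E_x)/(2D), Gamma^y_xy = (E G_x - F E_y)/(2D), Gamma^y_yy = (E G_y - 2F F_y + F G_x)/(2D); substitute and cancel common factors


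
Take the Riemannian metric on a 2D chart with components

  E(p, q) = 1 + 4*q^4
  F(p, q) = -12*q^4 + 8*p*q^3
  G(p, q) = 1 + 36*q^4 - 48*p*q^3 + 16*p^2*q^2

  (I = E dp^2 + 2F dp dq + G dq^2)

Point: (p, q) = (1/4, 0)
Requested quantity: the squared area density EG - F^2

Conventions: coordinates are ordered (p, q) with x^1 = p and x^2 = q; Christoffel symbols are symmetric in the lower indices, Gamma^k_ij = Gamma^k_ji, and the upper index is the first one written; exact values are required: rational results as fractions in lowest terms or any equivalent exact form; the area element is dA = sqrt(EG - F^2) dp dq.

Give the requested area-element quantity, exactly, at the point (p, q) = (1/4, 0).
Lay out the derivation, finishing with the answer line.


E = 1, F = 0, G = 1; EG - F^2 = 1

Answer: EG - F^2 = 1


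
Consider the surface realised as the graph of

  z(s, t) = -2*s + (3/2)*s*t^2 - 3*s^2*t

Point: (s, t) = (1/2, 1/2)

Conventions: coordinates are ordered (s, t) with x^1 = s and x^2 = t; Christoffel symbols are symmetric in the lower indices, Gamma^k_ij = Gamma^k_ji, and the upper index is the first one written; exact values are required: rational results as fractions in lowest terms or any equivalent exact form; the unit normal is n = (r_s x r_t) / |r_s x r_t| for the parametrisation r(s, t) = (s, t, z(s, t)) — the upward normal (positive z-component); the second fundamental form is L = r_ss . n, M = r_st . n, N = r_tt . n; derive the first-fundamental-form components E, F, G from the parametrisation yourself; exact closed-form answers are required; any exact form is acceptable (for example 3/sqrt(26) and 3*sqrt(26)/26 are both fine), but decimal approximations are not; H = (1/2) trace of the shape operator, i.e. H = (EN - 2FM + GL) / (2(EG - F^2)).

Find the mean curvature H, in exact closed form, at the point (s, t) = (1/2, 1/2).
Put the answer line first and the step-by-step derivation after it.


Answer: H = 3366*sqrt(689)/474721

z_s = -25/8, z_t = 0, z_ss = -3, z_st = -3/2, z_tt = 3/2
E = 689/64, F = 0, G = 1; answer radicand W^2 = 689/64
unnormalised second-form numerators: l = -3, m = -3/2, n = 3/2; L = l/sqrt(689/64), and similarly M = m/sqrt(W^2), N = n/sqrt(W^2)
H = (E*n - 2*F*m + G*l) / (2*(EG - F^2)*sqrt(W^2)); E*n - 2*F*m + G*l = 1683/128, EG - F^2 = 689/64, so H = (1683/2756)/sqrt(689/64)


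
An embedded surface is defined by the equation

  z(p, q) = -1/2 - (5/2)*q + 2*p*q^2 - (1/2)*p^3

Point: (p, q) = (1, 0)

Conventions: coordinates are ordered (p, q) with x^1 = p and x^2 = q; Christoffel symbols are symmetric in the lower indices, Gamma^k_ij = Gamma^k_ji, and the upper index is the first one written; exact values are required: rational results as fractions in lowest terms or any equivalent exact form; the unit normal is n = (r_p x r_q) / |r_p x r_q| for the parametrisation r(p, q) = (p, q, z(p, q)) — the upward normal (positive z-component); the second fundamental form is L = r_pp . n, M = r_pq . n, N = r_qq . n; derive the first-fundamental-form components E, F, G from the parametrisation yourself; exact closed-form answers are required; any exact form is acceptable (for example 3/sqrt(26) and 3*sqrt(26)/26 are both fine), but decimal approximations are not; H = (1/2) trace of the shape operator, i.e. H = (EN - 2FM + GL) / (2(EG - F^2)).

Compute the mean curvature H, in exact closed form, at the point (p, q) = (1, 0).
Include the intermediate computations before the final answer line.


z_p = -3/2, z_q = -5/2, z_pp = -3, z_pq = 0, z_qq = 4
E = 13/4, F = 15/4, G = 29/4; answer radicand W^2 = 19/2
unnormalised second-form numerators: l = -3, m = 0, n = 4; L = l/sqrt(19/2), and similarly M = m/sqrt(W^2), N = n/sqrt(W^2)
H = (E*n - 2*F*m + G*l) / (2*(EG - F^2)*sqrt(W^2)); E*n - 2*F*m + G*l = -35/4, EG - F^2 = 19/2, so H = (-35/76)/sqrt(19/2)

Answer: H = -35*sqrt(38)/1444


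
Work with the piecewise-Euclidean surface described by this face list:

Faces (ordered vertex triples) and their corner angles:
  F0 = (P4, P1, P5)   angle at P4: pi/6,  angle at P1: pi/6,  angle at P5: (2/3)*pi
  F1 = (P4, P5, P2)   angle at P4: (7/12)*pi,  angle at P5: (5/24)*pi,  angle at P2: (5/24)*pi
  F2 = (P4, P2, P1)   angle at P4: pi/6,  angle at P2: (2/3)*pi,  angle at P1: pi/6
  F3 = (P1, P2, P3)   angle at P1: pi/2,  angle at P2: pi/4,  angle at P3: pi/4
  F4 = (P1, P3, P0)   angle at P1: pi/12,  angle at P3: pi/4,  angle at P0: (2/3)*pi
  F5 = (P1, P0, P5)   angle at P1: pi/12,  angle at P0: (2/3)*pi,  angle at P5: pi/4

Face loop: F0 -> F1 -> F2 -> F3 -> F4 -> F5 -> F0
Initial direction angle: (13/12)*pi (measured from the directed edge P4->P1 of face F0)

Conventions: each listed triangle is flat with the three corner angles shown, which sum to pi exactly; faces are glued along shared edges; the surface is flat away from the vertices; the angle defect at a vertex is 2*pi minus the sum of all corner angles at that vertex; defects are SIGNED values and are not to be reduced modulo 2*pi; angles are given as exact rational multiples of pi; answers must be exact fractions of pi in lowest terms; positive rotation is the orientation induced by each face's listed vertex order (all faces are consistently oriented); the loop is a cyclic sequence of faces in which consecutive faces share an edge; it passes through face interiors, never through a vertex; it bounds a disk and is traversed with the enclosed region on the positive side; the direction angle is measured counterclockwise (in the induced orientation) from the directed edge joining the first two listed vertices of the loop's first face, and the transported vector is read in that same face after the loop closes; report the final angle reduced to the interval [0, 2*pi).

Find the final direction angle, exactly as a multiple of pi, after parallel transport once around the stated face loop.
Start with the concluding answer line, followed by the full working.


Answer: final direction angle = (7/6)*pi

enclosed vertex P1: corner angles sum to pi, defect = 2*pi - pi = pi
enclosed vertex P4: corner angles sum to (11/12)*pi, defect = 2*pi - (11/12)*pi = (13/12)*pi
the rotation equals the total enclosed defect, so the final angle is initial + defects (mod 2*pi)
final angle = (13/12)*pi + (25/12)*pi = (7/6)*pi (mod 2*pi)


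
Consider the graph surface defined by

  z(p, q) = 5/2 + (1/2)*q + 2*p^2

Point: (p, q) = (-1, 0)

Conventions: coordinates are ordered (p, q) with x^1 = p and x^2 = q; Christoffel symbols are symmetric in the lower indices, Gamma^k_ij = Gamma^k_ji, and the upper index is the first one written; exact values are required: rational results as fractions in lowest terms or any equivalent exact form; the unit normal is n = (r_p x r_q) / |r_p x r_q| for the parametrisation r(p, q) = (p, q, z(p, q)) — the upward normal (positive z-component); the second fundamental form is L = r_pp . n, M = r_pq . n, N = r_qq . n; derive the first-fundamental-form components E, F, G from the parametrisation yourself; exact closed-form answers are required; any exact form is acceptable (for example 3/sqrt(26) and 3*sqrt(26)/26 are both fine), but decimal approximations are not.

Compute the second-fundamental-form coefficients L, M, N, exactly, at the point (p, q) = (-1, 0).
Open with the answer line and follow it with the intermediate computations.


Answer: L = 8*sqrt(69)/69, M = 0, N = 0

z_p = -4, z_q = 1/2, z_pp = 4, z_pq = 0, z_qq = 0
E = 17, F = -2, G = 5/4; answer radicand W^2 = 69/4
unnormalised second-form numerators: l = 4, m = 0, n = 0; L = l/sqrt(69/4), and similarly M = m/sqrt(W^2), N = n/sqrt(W^2)


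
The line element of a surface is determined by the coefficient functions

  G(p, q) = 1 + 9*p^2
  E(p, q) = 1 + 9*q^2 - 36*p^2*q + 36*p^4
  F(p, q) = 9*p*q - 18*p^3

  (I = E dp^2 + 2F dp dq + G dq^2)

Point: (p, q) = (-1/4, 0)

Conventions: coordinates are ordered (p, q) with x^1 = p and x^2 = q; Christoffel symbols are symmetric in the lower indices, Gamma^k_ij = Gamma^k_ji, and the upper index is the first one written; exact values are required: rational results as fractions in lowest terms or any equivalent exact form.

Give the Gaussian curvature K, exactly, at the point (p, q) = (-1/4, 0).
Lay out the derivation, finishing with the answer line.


E = 73/64, F = 9/32, G = 25/16, EG - F^2 = 109/64 at the point
E_p = -9/4, E_q = -9/4, F_p = -27/8, F_q = -9/4, G_p = -9/2, G_q = 0
E_qq = 18, F_pq = 9, G_pp = 18
Using the Brioschi determinant formula for K from the metric derivatives:
M1 = [[-E_qq/2 + F_pq - G_pp/2, E_p/2, F_p - E_q/2], [F_q - G_p/2, E, F], [G_q/2, F, G]] = [[-9, -9/8, -9/4], [0, 73/64, 9/32], [0, 9/32, 25/16]]; det M1 = -981/64
M2 = [[0, E_q/2, G_p/2], [E_q/2, E, F], [G_p/2, F, G]] = [[0, -9/8, -9/4], [-9/8, 73/64, 9/32], [-9/4, 9/32, 25/16]]; det M2 = -405/64
det M1 - det M2 = -9; K = -9 / (109/64)^2 = -36864/11881

Answer: K = -36864/11881


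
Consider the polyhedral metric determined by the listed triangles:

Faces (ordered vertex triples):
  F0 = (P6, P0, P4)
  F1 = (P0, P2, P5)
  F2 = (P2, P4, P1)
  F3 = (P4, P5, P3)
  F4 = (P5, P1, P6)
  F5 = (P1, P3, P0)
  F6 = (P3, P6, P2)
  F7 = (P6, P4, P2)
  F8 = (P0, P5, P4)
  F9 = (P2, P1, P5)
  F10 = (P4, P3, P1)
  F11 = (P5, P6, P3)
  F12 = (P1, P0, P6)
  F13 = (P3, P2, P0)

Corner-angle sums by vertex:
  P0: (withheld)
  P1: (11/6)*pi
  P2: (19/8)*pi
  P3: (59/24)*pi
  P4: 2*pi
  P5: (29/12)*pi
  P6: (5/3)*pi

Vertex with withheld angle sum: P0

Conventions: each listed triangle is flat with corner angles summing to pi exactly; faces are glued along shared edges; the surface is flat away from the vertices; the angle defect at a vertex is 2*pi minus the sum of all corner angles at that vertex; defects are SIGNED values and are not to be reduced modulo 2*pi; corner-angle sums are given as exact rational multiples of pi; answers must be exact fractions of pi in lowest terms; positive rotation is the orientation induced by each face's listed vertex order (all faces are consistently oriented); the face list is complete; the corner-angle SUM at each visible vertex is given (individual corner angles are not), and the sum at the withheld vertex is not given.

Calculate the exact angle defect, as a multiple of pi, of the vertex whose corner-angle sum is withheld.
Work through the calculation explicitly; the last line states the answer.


V = 7, E = 21, F = 14; chi = V - E + F = 0
Gauss-Bonnet: total defect = 2*pi*chi = 0; visible defects sum to (-3/4)*pi

Answer: defect(P0) = (3/4)*pi


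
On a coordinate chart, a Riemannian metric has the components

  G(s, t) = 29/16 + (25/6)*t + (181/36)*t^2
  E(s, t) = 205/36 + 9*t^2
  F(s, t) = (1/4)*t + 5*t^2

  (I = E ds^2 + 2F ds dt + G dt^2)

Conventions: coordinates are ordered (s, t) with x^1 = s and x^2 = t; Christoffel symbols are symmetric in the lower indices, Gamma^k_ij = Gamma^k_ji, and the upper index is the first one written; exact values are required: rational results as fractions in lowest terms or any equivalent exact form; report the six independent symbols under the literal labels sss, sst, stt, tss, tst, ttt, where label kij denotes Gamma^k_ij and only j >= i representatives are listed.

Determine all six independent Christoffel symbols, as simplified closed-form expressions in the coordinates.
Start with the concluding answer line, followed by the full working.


Answer: Gamma_sss = (233280*t^3 + 11664*t^2)/(104976*t^4 + 181440*t^3 + 232660*t^2 + 123000*t + 53505), Gamma_sst = (234576*t^3 + 194400*t^2 + 84564*t)/(104976*t^4 + 181440*t^3 + 232660*t^2 + 123000*t + 53505), Gamma_stt = (130320*t^3 + 162000*t^2 + 96660*t + 2349)/(104976*t^4 + 181440*t^3 + 232660*t^2 + 123000*t + 53505), Gamma_tss = (-419904*t^3 - 265680*t)/(104976*t^4 + 181440*t^3 + 232660*t^2 + 123000*t + 53505), Gamma_tst = (-233280*t^3 - 11664*t^2)/(104976*t^4 + 181440*t^3 + 232660*t^2 + 123000*t + 53505), Gamma_ttt = (-24624*t^3 + 77760*t^2 + 148096*t + 61500)/(104976*t^4 + 181440*t^3 + 232660*t^2 + 123000*t + 53505)

E = 205/36 + 9*t^2; F = (1/4)*t + 5*t^2; G = 29/16 + (25/6)*t + (181/36)*t^2
Gamma^k_ij = (1/2) g^{kl} (d_i g_jl + d_j g_il - d_l g_ij), with g^inv = (1/(EG-F^2)) [[G, -F], [-F, E]]
first partials: E_s = 0, E_t = 18*t, F_s = 0, F_t = 1/4 + 10*t, G_s = 0, G_t = 25/6 + (181/18)*t
D = EG - F^2 = 5945/576 + (5125/216)*t + (58165/1296)*t^2 + 35*t^3 + (81/4)*t^4
expanded: Gamma^s_ss = (G E_s - 2F F_s + F E_t)/(2D), Gamma^s_st = (G E_t - F G_s)/(2D), Gamma^s_tt = (2G F_t - G G_s - F G_t)/(2D), Gamma^t_ss = (2E F_s - E E_t - F E_s)/(2D), Gamma^t_st = (E G_s - F E_t)/(2D), Gamma^t_tt = (E G_t - 2F F_t + F G_s)/(2D); substitute and cancel common factors


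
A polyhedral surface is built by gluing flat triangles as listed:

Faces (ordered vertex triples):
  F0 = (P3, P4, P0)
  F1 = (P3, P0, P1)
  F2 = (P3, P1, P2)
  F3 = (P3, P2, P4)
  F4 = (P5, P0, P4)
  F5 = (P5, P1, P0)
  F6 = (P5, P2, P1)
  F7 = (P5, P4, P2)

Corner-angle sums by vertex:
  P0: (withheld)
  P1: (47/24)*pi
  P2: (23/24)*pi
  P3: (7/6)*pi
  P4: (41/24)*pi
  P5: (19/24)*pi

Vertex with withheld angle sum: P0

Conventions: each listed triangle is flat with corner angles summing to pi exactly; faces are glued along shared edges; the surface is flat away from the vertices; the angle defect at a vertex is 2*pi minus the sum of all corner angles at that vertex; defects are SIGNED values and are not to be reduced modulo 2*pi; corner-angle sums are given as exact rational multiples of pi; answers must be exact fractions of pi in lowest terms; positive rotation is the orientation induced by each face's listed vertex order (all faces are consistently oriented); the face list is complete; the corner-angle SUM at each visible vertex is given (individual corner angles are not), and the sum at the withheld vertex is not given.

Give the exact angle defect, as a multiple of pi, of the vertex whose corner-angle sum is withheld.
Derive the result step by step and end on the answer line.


V = 6, E = 12, F = 8; chi = V - E + F = 2
Gauss-Bonnet: total defect = 2*pi*chi = 4*pi; visible defects sum to (41/12)*pi

Answer: defect(P0) = (7/12)*pi


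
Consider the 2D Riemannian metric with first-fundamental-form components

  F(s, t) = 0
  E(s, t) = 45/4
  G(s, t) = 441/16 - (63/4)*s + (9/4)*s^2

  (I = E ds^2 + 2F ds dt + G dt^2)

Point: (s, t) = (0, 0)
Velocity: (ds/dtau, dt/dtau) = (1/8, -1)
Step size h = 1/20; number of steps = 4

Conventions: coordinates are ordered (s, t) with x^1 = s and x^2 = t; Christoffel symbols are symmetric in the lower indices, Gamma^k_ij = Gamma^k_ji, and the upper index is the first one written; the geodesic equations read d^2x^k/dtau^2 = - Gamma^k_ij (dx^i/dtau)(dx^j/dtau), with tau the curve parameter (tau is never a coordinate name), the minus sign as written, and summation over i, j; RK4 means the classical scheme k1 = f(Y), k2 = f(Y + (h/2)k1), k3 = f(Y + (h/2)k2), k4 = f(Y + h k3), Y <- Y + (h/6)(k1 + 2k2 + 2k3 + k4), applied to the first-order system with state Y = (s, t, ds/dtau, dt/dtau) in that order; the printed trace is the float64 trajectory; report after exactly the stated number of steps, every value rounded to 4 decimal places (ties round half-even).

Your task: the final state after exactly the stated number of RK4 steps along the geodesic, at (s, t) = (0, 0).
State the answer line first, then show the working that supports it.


Answer: s = 0.0109, t = -0.2009, ds/dtau = -0.0159, dt/dtau = -1.0063

f(Y) = (ds/dtau, dt/dtau, -Gamma^s_ij Y'^i Y'^j, -Gamma^t_ij Y'^i Y'^j) with the Gammas evaluated at the stage position; h = 0.050000; intermediate values shown to 6 dp
step 0: s = 0.0000, t = 0.0000, ds/dtau = 0.1250, dt/dtau = -1.0000
step 1:
  k1: at (s, t) = (0.000000, 0.000000), (ds/dtau, dt/dtau) = (0.125000, -1.000000); Gamma_sss = 0.000000, Gamma_sst = 0.000000, Gamma_stt = 0.700000, Gamma_tss = 0.000000, Gamma_tst = -0.285714, Gamma_ttt = 0.000000; k1 = (0.125000, -1.000000, -0.700000, -0.071429)
  k2: at (s, t) = (0.003125, -0.025000), (ds/dtau, dt/dtau) = (0.107500, -1.001786); Gamma_sss = 0.000000, Gamma_sst = 0.000000, Gamma_stt = 0.699375, Gamma_tss = 0.000000, Gamma_tst = -0.285970, Gamma_ttt = 0.000000; k2 = (0.107500, -1.001786, -0.701875, -0.061593)
  k3: at (s, t) = (0.002688, -0.025045), (ds/dtau, dt/dtau) = (0.107453, -1.001540); Gamma_sss = 0.000000, Gamma_sst = 0.000000, Gamma_stt = 0.699462, Gamma_tss = 0.000000, Gamma_tst = -0.285934, Gamma_ttt = 0.000000; k3 = (0.107453, -1.001540, -0.701618, -0.061544)
  k4: at (s, t) = (0.005373, -0.050077), (ds/dtau, dt/dtau) = (0.089919, -1.003077); Gamma_sss = 0.000000, Gamma_sst = 0.000000, Gamma_stt = 0.698925, Gamma_tss = 0.000000, Gamma_tst = -0.286154, Gamma_ttt = 0.000000; k4 = (0.089919, -1.003077, -0.703234, -0.051620)
  Y <- Y + (h/6)(k1 + 2k2 + 2k3 + k4): s = 0.0054, t = -0.0501, ds/dtau = 0.0899, dt/dtau = -1.0031
step 2:
  k1: at (s, t) = (0.005374, -0.050081), (ds/dtau, dt/dtau) = (0.089915, -1.003078); Gamma_sss = 0.000000, Gamma_sst = 0.000000, Gamma_stt = 0.698925, Gamma_tss = 0.000000, Gamma_tst = -0.286154, Gamma_ttt = 0.000000; k1 = (0.089915, -1.003078, -0.703234, -0.051617)
  k2: at (s, t) = (0.007621, -0.075158), (ds/dtau, dt/dtau) = (0.072334, -1.004368); Gamma_sss = 0.000000, Gamma_sst = 0.000000, Gamma_stt = 0.698476, Gamma_tss = 0.000000, Gamma_tst = -0.286338, Gamma_ttt = 0.000000; k2 = (0.072334, -1.004368, -0.704591, -0.041605)
  k3: at (s, t) = (0.007182, -0.075190), (ds/dtau, dt/dtau) = (0.072300, -1.004118); Gamma_sss = 0.000000, Gamma_sst = 0.000000, Gamma_stt = 0.698564, Gamma_tss = 0.000000, Gamma_tst = -0.286302, Gamma_ttt = 0.000000; k3 = (0.072300, -1.004118, -0.704329, -0.041570)
  k4: at (s, t) = (0.008989, -0.100287), (ds/dtau, dt/dtau) = (0.054698, -1.005156); Gamma_sss = 0.000000, Gamma_sst = 0.000000, Gamma_stt = 0.698202, Gamma_tss = 0.000000, Gamma_tst = -0.286450, Gamma_ttt = 0.000000; k4 = (0.054698, -1.005156, -0.705421, -0.031498)
  Y <- Y + (h/6)(k1 + 2k2 + 2k3 + k4): s = 0.0090, t = -0.1003, ds/dtau = 0.0547, dt/dtau = -1.0052
step 3:
  k1: at (s, t) = (0.008989, -0.100291), (ds/dtau, dt/dtau) = (0.054694, -1.005157); Gamma_sss = 0.000000, Gamma_sst = 0.000000, Gamma_stt = 0.698202, Gamma_tss = 0.000000, Gamma_tst = -0.286450, Gamma_ttt = 0.000000; k1 = (0.054694, -1.005157, -0.705421, -0.031496)
  k2: at (s, t) = (0.010357, -0.125420), (ds/dtau, dt/dtau) = (0.037059, -1.005944); Gamma_sss = 0.000000, Gamma_sst = 0.000000, Gamma_stt = 0.697929, Gamma_tss = 0.000000, Gamma_tst = -0.286562, Gamma_ttt = 0.000000; k2 = (0.037059, -1.005944, -0.706250, -0.021365)
  k3: at (s, t) = (0.009916, -0.125440), (ds/dtau, dt/dtau) = (0.037038, -1.005691); Gamma_sss = 0.000000, Gamma_sst = 0.000000, Gamma_stt = 0.698017, Gamma_tss = 0.000000, Gamma_tst = -0.286526, Gamma_ttt = 0.000000; k3 = (0.037038, -1.005691, -0.705984, -0.021345)
  k4: at (s, t) = (0.010841, -0.150576), (ds/dtau, dt/dtau) = (0.019395, -1.006224); Gamma_sss = 0.000000, Gamma_sst = 0.000000, Gamma_stt = 0.697832, Gamma_tss = 0.000000, Gamma_tst = -0.286602, Gamma_ttt = 0.000000; k4 = (0.019395, -1.006224, -0.706545, -0.011186)
  Y <- Y + (h/6)(k1 + 2k2 + 2k3 + k4): s = 0.0108, t = -0.1506, ds/dtau = 0.0194, dt/dtau = -1.0062
step 4:
  k1: at (s, t) = (0.010842, -0.150580), (ds/dtau, dt/dtau) = (0.019390, -1.006224); Gamma_sss = 0.000000, Gamma_sst = 0.000000, Gamma_stt = 0.697832, Gamma_tss = 0.000000, Gamma_tst = -0.286602, Gamma_ttt = 0.000000; k1 = (0.019390, -1.006224, -0.706545, -0.011184)
  k2: at (s, t) = (0.011326, -0.175735), (ds/dtau, dt/dtau) = (0.001727, -1.006504); Gamma_sss = 0.000000, Gamma_sst = 0.000000, Gamma_stt = 0.697735, Gamma_tss = 0.000000, Gamma_tst = -0.286642, Gamma_ttt = 0.000000; k2 = (0.001727, -1.006504, -0.706840, -0.000996)
  k3: at (s, t) = (0.010885, -0.175742), (ds/dtau, dt/dtau) = (0.001719, -1.006249); Gamma_sss = 0.000000, Gamma_sst = 0.000000, Gamma_stt = 0.697823, Gamma_tss = 0.000000, Gamma_tst = -0.286606, Gamma_ttt = 0.000000; k3 = (0.001719, -1.006249, -0.706572, -0.000992)
  k4: at (s, t) = (0.010928, -0.200892), (ds/dtau, dt/dtau) = (-0.015938, -1.006274); Gamma_sss = 0.000000, Gamma_sst = 0.000000, Gamma_stt = 0.697814, Gamma_tss = 0.000000, Gamma_tst = -0.286609, Gamma_ttt = 0.000000; k4 = (-0.015938, -1.006274, -0.706598, 0.009193)
  Y <- Y + (h/6)(k1 + 2k2 + 2k3 + k4): s = 0.0109, t = -0.2009, ds/dtau = -0.0159, dt/dtau = -1.0063
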